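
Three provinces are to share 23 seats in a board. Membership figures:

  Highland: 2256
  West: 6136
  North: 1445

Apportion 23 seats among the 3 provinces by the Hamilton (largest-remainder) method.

Highland: 5; West: 14; North: 4

Standard divisor: 9837 ÷ 23 ≈ 427.696.
Standard quotas: Highland 5.2748, West 14.3467, North 3.3786.
Lower quotas: Highland 5, West 14, North 3 (sum 22, leaving 1 seat).
Remainders in descending order: North 0.3786, West 0.3467, Highland 0.2748.
The surplus seat goes to North.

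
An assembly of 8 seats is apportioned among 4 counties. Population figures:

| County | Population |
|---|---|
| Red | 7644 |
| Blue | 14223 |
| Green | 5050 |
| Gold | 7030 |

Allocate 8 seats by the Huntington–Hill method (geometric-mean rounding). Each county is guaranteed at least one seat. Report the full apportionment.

With divisor 4538: modified quotas Red 1.684, Blue 3.134, Green 1.113, Gold 1.549.
Geometric-mean thresholds: Red √(1·2)=1.414, Blue √(3·4)=3.464, Green √(1·2)=1.414, Gold √(1·2)=1.414.
Each quota rounded against its threshold gives Red 2, Blue 3, Green 1, Gold 2 (total 8).

Red=2, Blue=3, Green=1, Gold=2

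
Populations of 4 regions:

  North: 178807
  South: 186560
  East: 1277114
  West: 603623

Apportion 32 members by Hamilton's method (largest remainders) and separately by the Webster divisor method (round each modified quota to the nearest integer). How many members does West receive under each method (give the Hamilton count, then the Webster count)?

9 and 8

Hamilton: North 2, South 3, East 18, West 9.
Webster: North 3, South 3, East 18, West 8.
West gets 9 under Hamilton and 8 under Webster.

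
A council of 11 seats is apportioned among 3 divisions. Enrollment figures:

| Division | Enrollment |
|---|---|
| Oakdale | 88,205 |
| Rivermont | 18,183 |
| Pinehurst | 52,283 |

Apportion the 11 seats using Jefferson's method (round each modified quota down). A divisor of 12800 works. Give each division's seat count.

Oakdale 6, Rivermont 1, Pinehurst 4

With modified divisor 12800: modified quotas Oakdale 6.891, Rivermont 1.421, Pinehurst 4.085.
Rounding down: Oakdale 6, Rivermont 1, Pinehurst 4 (total 11).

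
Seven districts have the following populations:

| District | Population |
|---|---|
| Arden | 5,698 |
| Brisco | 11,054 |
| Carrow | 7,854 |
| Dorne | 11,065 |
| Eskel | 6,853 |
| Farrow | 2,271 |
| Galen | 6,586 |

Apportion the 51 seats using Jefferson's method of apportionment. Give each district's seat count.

Arden=6, Brisco=11, Carrow=8, Dorne=11, Eskel=7, Farrow=2, Galen=6

Standard divisor 51381/51 ≈ 1007.471; standard quotas: Arden 5.656, Brisco 10.972, Carrow 7.796, Dorne 10.983, Eskel 6.802, Farrow 2.254, Galen 6.537.
Rounding down gives 5, 10, 7, 10, 6, 2, 6 = 46 seats, so the divisor must be adjusted.
With modified divisor 945: modified quotas Arden 6.030, Brisco 11.697, Carrow 8.311, Dorne 11.709, Eskel 7.252, Farrow 2.403, Galen 6.969.
Rounding down: Arden 6, Brisco 11, Carrow 8, Dorne 11, Eskel 7, Farrow 2, Galen 6 (total 51).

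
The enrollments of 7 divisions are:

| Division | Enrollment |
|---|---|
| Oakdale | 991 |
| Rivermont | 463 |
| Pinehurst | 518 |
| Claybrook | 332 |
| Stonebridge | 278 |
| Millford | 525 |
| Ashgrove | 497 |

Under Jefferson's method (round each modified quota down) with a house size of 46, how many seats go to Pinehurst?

7

Standard divisor 3604/46 ≈ 78.348; standard quotas: Oakdale 12.649, Rivermont 5.910, Pinehurst 6.612, Claybrook 4.238, Stonebridge 3.548, Millford 6.701, Ashgrove 6.344.
Rounding down gives 12, 5, 6, 4, 3, 6, 6 = 42 seats, so the divisor must be adjusted.
With modified divisor 72: modified quotas Oakdale 13.764, Rivermont 6.431, Pinehurst 7.194, Claybrook 4.611, Stonebridge 3.861, Millford 7.292, Ashgrove 6.903.
Rounding down: Oakdale 13, Rivermont 6, Pinehurst 7, Claybrook 4, Stonebridge 3, Millford 7, Ashgrove 6 (total 46).
Pinehurst receives 7.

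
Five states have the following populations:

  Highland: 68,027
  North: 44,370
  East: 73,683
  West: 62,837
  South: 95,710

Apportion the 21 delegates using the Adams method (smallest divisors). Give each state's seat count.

Highland=4; North=3; East=4; West=4; South=6

Standard divisor 344627/21 ≈ 16410.81; standard quotas: Highland 4.145, North 2.704, East 4.490, West 3.829, South 5.832.
Rounding up gives 5, 3, 5, 4, 6 = 23 seats, so the divisor must be adjusted.
With modified divisor 18800: modified quotas Highland 3.618, North 2.360, East 3.919, West 3.342, South 5.091.
Rounding up: Highland 4, North 3, East 4, West 4, South 6 (total 21).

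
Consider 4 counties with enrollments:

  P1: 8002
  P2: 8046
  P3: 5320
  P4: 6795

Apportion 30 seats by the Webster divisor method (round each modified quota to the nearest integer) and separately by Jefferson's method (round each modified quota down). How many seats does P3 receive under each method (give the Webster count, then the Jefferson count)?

Webster: P1 8, P2 9, P3 6, P4 7.
Jefferson: P1 9, P2 9, P3 5, P4 7.
P3 gets 6 under Webster and 5 under Jefferson.

6 and 5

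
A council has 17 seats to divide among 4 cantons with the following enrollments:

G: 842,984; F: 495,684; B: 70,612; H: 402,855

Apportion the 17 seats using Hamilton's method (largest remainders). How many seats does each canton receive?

G 8; F 4; B 1; H 4

The standard divisor is 1812135/17 ≈ 106596.176.
Standard quotas: G 7.9082, F 4.6501, B 0.6624, H 3.7793.
Lower quotas: G 7, F 4, B 0, H 3 (sum 14, leaving 3 seats).
Remainders in descending order: G 0.9082, H 0.7793, B 0.6624, F 0.6501.
Largest remainders: G, H, B receive the extra seats.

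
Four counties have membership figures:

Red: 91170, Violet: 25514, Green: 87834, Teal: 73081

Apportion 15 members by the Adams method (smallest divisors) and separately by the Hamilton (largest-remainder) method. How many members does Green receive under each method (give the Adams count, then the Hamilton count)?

4 and 5

Adams: Red 5, Violet 2, Green 4, Teal 4.
Hamilton: Red 5, Violet 1, Green 5, Teal 4.
Green gets 4 under Adams and 5 under Hamilton.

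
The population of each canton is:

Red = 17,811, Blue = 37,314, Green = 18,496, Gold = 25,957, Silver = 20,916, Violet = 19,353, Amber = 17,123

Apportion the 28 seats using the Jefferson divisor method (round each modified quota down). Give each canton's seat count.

Standard divisor 156970/28 ≈ 5606.071; standard quotas: Red 3.177, Blue 6.656, Green 3.299, Gold 4.630, Silver 3.731, Violet 3.452, Amber 3.054.
Rounding down gives 3, 6, 3, 4, 3, 3, 3 = 25 seats, so the divisor must be adjusted.
With modified divisor 5000: modified quotas Red 3.562, Blue 7.463, Green 3.699, Gold 5.191, Silver 4.183, Violet 3.871, Amber 3.425.
Rounding down: Red 3, Blue 7, Green 3, Gold 5, Silver 4, Violet 3, Amber 3 (total 28).

Red=3, Blue=7, Green=3, Gold=5, Silver=4, Violet=3, Amber=3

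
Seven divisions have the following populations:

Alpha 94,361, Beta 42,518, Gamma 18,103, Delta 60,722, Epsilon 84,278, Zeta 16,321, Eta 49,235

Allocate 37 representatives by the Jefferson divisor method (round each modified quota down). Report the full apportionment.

Alpha 10, Beta 4, Gamma 2, Delta 6, Epsilon 9, Zeta 1, Eta 5

Standard divisor 365538/37 ≈ 9879.405; standard quotas: Alpha 9.551, Beta 4.304, Gamma 1.832, Delta 6.146, Epsilon 8.531, Zeta 1.652, Eta 4.984.
Rounding down gives 9, 4, 1, 6, 8, 1, 4 = 33 seats, so the divisor must be adjusted.
With modified divisor 8900: modified quotas Alpha 10.602, Beta 4.777, Gamma 2.034, Delta 6.823, Epsilon 9.469, Zeta 1.834, Eta 5.532.
Rounding down: Alpha 10, Beta 4, Gamma 2, Delta 6, Epsilon 9, Zeta 1, Eta 5 (total 37).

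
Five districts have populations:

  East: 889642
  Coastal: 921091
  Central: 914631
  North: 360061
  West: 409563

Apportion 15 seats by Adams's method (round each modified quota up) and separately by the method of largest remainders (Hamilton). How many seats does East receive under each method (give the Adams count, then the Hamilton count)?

Adams: East 3, Coastal 4, Central 4, North 2, West 2.
Hamilton: East 4, Coastal 4, Central 4, North 1, West 2.
East gets 3 under Adams and 4 under Hamilton.

3 and 4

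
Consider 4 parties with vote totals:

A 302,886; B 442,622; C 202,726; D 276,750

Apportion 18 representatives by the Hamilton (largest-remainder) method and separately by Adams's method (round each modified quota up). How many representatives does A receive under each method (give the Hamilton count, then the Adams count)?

4 and 5

Hamilton: A 4, B 7, C 3, D 4.
Adams: A 5, B 6, C 3, D 4.
A gets 4 under Hamilton and 5 under Adams.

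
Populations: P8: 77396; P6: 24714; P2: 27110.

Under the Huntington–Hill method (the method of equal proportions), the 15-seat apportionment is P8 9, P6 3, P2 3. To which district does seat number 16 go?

P8

Priority for the next seat is population ÷ (√(s·(s+1))).
Priorities: P8 8158.255, P6 7134.317, P2 7825.983.
Highest priority: P8.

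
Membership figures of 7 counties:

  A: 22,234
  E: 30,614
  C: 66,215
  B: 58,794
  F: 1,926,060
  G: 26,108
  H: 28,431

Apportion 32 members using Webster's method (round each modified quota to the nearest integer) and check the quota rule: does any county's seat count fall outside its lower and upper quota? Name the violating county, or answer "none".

F

Standard quotas: A 0.330, E 0.454, C 0.982, B 0.872, F 28.555, G 0.387, H 0.422.
Webster allocation: A 0, E 0, C 1, B 1, F 30, G 0, H 0.
F has quota 28.555 (lower 28, upper 29) but receives 30 — outside the quota interval.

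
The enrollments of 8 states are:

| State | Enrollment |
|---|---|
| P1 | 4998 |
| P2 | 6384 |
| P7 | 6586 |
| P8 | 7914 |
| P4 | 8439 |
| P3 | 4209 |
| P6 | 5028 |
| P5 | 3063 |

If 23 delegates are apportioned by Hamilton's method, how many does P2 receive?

3

Standard divisor: 46621 ÷ 23 = 2027.
Standard quotas: P1 2.4657, P2 3.1495, P7 3.2491, P8 3.9043, P4 4.1633, P3 2.0765, P6 2.4805, P5 1.5111.
Lower quotas: P1 2, P2 3, P7 3, P8 3, P4 4, P3 2, P6 2, P5 1 (sum 20, leaving 3 seats).
Remainders in descending order: P8 0.9043, P5 0.5111, P6 0.4805, P1 0.4657, P7 0.2491, P4 0.1633, P2 0.1495, P3 0.0765.
The surplus seats go to P8, P5, P6.
P2 receives 3.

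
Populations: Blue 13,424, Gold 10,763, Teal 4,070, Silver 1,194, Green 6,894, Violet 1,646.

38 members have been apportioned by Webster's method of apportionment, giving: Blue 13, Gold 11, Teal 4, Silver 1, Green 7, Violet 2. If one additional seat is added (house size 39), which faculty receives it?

Blue

Priority for the next seat is population ÷ (current seats + 0.5).
Priorities: Blue 994.370, Gold 935.913, Teal 904.444, Silver 796.000, Green 919.200, Violet 658.400.
Highest priority: Blue.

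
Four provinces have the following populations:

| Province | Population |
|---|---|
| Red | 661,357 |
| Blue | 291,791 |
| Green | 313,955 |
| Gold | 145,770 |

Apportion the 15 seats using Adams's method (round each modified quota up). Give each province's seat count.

Red: 7, Blue: 3, Green: 3, Gold: 2

Standard divisor 1412873/15 ≈ 94191.533; standard quotas: Red 7.021, Blue 3.098, Green 3.333, Gold 1.548.
Rounding up gives 8, 4, 4, 2 = 18 seats, so the divisor must be adjusted.
With modified divisor 107400: modified quotas Red 6.158, Blue 2.717, Green 2.923, Gold 1.357.
Rounding up: Red 7, Blue 3, Green 3, Gold 2 (total 15).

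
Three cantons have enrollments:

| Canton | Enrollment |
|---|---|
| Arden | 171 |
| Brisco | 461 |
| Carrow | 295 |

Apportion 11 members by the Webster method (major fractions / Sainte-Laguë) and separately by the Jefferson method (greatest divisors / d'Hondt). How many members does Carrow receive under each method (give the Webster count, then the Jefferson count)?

Webster: Arden 2, Brisco 5, Carrow 4.
Jefferson: Arden 2, Brisco 6, Carrow 3.
Carrow gets 4 under Webster and 3 under Jefferson.

4 and 3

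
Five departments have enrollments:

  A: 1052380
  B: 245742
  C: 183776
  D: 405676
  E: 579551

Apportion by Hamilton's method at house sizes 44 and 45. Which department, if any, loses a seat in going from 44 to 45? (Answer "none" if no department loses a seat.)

none

At 44 seats: A 19, B 5, C 3, D 7, E 10.
At 45 seats: A 19, B 5, C 3, D 7, E 11.
No department's allocation decreased.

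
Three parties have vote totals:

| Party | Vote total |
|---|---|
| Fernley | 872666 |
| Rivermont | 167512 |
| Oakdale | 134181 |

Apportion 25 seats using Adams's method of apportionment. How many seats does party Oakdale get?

3

Standard divisor 1174359/25 ≈ 46974.36; standard quotas: Fernley 18.577, Rivermont 3.566, Oakdale 2.856.
Rounding up gives 19, 4, 3 = 26 seats, so the divisor must be adjusted.
With modified divisor 49900: modified quotas Fernley 17.488, Rivermont 3.357, Oakdale 2.689.
Rounding up: Fernley 18, Rivermont 4, Oakdale 3 (total 25).
Oakdale receives 3.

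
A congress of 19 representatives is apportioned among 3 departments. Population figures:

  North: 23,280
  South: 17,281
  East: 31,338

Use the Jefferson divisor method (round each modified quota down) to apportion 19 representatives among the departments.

Standard divisor 71899/19 ≈ 3784.158; standard quotas: North 6.152, South 4.567, East 8.281.
Rounding down gives 6, 4, 8 = 18 seats, so the divisor must be adjusted.
With modified divisor 3474.26: modified quotas North 6.701, South 4.974, East 9.020.
Rounding down: North 6, South 4, East 9 (total 19).

North=6; South=4; East=9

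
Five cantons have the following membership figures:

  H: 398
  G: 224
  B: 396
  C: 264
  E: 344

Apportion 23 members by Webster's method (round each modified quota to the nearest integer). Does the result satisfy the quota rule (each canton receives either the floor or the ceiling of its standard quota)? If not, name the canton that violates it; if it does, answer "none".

Standard quotas: H 5.630, G 3.169, B 5.601, C 3.734, E 4.866.
Webster allocation: H 6, G 3, B 5, C 4, E 5.
Every allocation lies between the lower and upper quota.

none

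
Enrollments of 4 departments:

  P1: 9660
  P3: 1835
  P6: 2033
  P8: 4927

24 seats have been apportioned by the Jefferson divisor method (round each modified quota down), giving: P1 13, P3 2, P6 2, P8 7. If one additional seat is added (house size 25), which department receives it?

Priority for the next seat is population ÷ (current seats + 1).
Priorities: P1 690.000, P3 611.667, P6 677.667, P8 615.875.
Highest priority: P1.

P1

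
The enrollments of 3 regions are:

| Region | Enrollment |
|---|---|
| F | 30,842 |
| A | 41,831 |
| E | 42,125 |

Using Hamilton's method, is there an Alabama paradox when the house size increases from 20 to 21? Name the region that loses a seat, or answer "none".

At 20 seats: F 6, A 7, E 7.
At 21 seats: F 5, A 8, E 8.
F drops from 6 to 5.

F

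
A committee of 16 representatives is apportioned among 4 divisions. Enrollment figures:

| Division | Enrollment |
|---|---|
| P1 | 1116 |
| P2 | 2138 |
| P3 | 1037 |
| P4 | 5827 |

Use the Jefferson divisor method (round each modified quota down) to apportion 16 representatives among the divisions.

Standard divisor 10118/16 ≈ 632.375; standard quotas: P1 1.765, P2 3.381, P3 1.640, P4 9.214.
Rounding down gives 1, 3, 1, 9 = 14 seats, so the divisor must be adjusted.
With modified divisor 550: modified quotas P1 2.029, P2 3.887, P3 1.885, P4 10.595.
Rounding down: P1 2, P2 3, P3 1, P4 10 (total 16).

P1 2, P2 3, P3 1, P4 10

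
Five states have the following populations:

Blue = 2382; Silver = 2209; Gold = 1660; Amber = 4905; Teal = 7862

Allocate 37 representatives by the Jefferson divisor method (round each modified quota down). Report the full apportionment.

Blue 4, Silver 4, Gold 3, Amber 10, Teal 16

Standard divisor 19018/37 ≈ 514; standard quotas: Blue 4.634, Silver 4.298, Gold 3.230, Amber 9.543, Teal 15.296.
Rounding down gives 4, 4, 3, 9, 15 = 35 seats, so the divisor must be adjusted.
With modified divisor 480: modified quotas Blue 4.963, Silver 4.602, Gold 3.458, Amber 10.219, Teal 16.379.
Rounding down: Blue 4, Silver 4, Gold 3, Amber 10, Teal 16 (total 37).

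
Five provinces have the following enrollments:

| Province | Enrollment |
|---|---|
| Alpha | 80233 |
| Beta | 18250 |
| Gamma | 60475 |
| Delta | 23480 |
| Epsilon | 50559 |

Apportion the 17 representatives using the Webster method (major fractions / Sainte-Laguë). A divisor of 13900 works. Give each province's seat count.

With modified divisor 13900: modified quotas Alpha 5.772, Beta 1.313, Gamma 4.351, Delta 1.689, Epsilon 3.637.
Rounding to the nearest integer: Alpha 6, Beta 1, Gamma 4, Delta 2, Epsilon 4 (total 17).

Alpha=6; Beta=1; Gamma=4; Delta=2; Epsilon=4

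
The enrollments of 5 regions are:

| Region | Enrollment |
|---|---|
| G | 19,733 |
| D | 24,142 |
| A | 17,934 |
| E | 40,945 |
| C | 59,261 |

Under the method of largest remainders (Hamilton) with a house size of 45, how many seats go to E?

The standard divisor is 162015/45 ≈ 3600.333.
Standard quotas: G 5.4809, D 6.7055, A 4.9812, E 11.3726, C 16.4599.
Lower quotas: G 5, D 6, A 4, E 11, C 16 (sum 42, leaving 3 seats).
Remainders in descending order: A 0.9812, D 0.7055, G 0.4809, C 0.4599, E 0.3726.
Largest remainders: A, D, G receive the extra seats.
E receives 11.

11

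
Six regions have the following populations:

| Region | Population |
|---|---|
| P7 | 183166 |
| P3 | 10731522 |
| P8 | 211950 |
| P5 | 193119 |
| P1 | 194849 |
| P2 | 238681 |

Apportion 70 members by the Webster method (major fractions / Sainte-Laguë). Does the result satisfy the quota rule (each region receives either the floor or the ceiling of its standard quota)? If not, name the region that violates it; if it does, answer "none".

Standard quotas: P7 1.091, P3 63.915, P8 1.262, P5 1.150, P1 1.160, P2 1.422.
Webster allocation: P7 1, P3 65, P8 1, P5 1, P1 1, P2 1.
P3 has quota 63.915 (lower 63, upper 64) but receives 65 — outside the quota interval.

P3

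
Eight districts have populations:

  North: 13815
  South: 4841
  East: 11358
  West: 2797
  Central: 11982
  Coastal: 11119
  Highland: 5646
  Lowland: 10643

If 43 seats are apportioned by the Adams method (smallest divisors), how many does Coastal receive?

Standard divisor 72201/43 ≈ 1679.093; standard quotas: North 8.228, South 2.883, East 6.764, West 1.666, Central 7.136, Coastal 6.622, Highland 3.363, Lowland 6.339.
Rounding up gives 9, 3, 7, 2, 8, 7, 4, 7 = 47 seats, so the divisor must be adjusted.
With modified divisor 1868: modified quotas North 7.396, South 2.592, East 6.080, West 1.497, Central 6.414, Coastal 5.952, Highland 3.022, Lowland 5.698.
Rounding up: North 8, South 3, East 7, West 2, Central 7, Coastal 6, Highland 4, Lowland 6 (total 43).
Coastal receives 6.

6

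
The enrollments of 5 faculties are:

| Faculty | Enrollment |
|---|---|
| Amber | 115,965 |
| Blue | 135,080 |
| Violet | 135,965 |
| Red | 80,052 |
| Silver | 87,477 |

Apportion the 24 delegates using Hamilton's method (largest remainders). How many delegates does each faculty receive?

The standard divisor is 554539/24 ≈ 23105.792.
Standard quotas: Amber 5.0189, Blue 5.8462, Violet 5.8845, Red 3.4646, Silver 3.7859.
Lower quotas: Amber 5, Blue 5, Violet 5, Red 3, Silver 3 (sum 21, leaving 3 seats).
Remainders in descending order: Violet 0.8845, Blue 0.8462, Silver 0.7859, Red 0.4646, Amber 0.0189.
The surplus seats go to Violet, Blue, Silver.

Amber=5; Blue=6; Violet=6; Red=3; Silver=4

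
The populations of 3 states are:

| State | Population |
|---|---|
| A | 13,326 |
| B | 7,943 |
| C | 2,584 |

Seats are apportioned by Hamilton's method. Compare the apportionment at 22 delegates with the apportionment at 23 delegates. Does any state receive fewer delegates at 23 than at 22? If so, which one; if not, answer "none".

At 22 seats: A 12, B 7, C 3.
At 23 seats: A 13, B 8, C 2.
C drops from 3 to 2.

C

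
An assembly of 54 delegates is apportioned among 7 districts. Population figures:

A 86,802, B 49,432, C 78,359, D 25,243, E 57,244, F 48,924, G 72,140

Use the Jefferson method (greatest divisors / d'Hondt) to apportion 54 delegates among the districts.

A 12; B 6; C 10; D 3; E 7; F 6; G 10

Standard divisor 418144/54 ≈ 7743.407; standard quotas: A 11.210, B 6.384, C 10.119, D 3.260, E 7.393, F 6.318, G 9.316.
Rounding down gives 11, 6, 10, 3, 7, 6, 9 = 52 seats, so the divisor must be adjusted.
With modified divisor 7180: modified quotas A 12.089, B 6.885, C 10.914, D 3.516, E 7.973, F 6.814, G 10.047.
Rounding down: A 12, B 6, C 10, D 3, E 7, F 6, G 10 (total 54).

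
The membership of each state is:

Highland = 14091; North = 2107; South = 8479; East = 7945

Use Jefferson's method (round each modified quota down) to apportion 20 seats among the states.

Highland=9, North=1, South=5, East=5

Standard divisor 32622/20 ≈ 1631.1; standard quotas: Highland 8.639, North 1.292, South 5.198, East 4.871.
Rounding down gives 8, 1, 5, 4 = 18 seats, so the divisor must be adjusted.
With modified divisor 1500: modified quotas Highland 9.394, North 1.405, South 5.653, East 5.297.
Rounding down: Highland 9, North 1, South 5, East 5 (total 20).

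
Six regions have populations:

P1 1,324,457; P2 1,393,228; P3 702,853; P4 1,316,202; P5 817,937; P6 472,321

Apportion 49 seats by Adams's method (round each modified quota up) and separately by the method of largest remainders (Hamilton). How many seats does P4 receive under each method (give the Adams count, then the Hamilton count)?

Adams: P1 11, P2 11, P3 6, P4 10, P5 7, P6 4.
Hamilton: P1 11, P2 11, P3 6, P4 11, P5 6, P6 4.
P4 gets 10 under Adams and 11 under Hamilton.

10 and 11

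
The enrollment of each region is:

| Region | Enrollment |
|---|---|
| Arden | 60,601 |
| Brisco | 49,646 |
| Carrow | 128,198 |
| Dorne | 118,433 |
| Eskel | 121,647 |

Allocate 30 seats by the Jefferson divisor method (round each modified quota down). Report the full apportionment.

Standard divisor 478525/30 ≈ 15950.833; standard quotas: Arden 3.799, Brisco 3.112, Carrow 8.037, Dorne 7.425, Eskel 7.626.
Rounding down gives 3, 3, 8, 7, 7 = 28 seats, so the divisor must be adjusted.
With modified divisor 15000: modified quotas Arden 4.040, Brisco 3.310, Carrow 8.547, Dorne 7.896, Eskel 8.110.
Rounding down: Arden 4, Brisco 3, Carrow 8, Dorne 7, Eskel 8 (total 30).

Arden=4, Brisco=3, Carrow=8, Dorne=7, Eskel=8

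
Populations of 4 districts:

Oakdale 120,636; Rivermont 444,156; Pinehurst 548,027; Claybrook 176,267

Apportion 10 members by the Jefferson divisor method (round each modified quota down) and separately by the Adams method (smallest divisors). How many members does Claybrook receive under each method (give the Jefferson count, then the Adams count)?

1 and 2

Jefferson: Oakdale 1, Rivermont 4, Pinehurst 4, Claybrook 1.
Adams: Oakdale 1, Rivermont 3, Pinehurst 4, Claybrook 2.
Claybrook gets 1 under Jefferson and 2 under Adams.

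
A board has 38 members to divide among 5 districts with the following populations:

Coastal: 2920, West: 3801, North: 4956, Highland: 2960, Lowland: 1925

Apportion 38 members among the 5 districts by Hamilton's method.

Coastal 7; West 9; North 11; Highland 7; Lowland 4

Standard divisor: 16562 ÷ 38 ≈ 435.842.
Standard quotas: Coastal 6.700, West 8.721, North 11.371, Highland 6.791, Lowland 4.417.
Lower quotas: Coastal 6, West 8, North 11, Highland 6, Lowland 4 (sum 35, leaving 3 seats).
Remainders in descending order: Highland 0.791, West 0.721, Coastal 0.700, Lowland 0.417, North 0.371.
The surplus seats go to Highland, West, Coastal.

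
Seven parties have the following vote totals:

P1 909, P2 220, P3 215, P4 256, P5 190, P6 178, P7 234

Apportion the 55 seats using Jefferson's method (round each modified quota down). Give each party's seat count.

Standard divisor 2202/55 ≈ 40.036; standard quotas: P1 22.704, P2 5.495, P3 5.370, P4 6.394, P5 4.746, P6 4.446, P7 5.845.
Rounding down gives 22, 5, 5, 6, 4, 4, 5 = 51 seats, so the divisor must be adjusted.
With modified divisor 37: modified quotas P1 24.568, P2 5.946, P3 5.811, P4 6.919, P5 5.135, P6 4.811, P7 6.324.
Rounding down: P1 24, P2 5, P3 5, P4 6, P5 5, P6 4, P7 6 (total 55).

P1 24, P2 5, P3 5, P4 6, P5 5, P6 4, P7 6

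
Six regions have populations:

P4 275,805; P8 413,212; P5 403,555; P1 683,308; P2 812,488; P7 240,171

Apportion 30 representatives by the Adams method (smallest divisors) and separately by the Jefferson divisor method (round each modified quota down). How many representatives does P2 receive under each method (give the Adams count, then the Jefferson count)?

Adams: P4 3, P8 5, P5 4, P1 7, P2 8, P7 3.
Jefferson: P4 3, P8 4, P5 4, P1 8, P2 9, P7 2.
P2 gets 8 under Adams and 9 under Jefferson.

8 and 9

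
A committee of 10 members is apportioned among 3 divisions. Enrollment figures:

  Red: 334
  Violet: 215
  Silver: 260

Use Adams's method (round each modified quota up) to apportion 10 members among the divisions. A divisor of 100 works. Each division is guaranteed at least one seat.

Red=4; Violet=3; Silver=3

With modified divisor 100: modified quotas Red 3.340, Violet 2.150, Silver 2.600.
Rounding up: Red 4, Violet 3, Silver 3 (total 10).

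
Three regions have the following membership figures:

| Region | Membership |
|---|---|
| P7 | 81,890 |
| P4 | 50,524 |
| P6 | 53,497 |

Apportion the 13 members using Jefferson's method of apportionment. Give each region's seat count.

P7 6, P4 3, P6 4

Standard divisor 185911/13 ≈ 14300.846; standard quotas: P7 5.726, P4 3.533, P6 3.741.
Rounding down gives 5, 3, 3 = 11 seats, so the divisor must be adjusted.
With modified divisor 13000: modified quotas P7 6.299, P4 3.886, P6 4.115.
Rounding down: P7 6, P4 3, P6 4 (total 13).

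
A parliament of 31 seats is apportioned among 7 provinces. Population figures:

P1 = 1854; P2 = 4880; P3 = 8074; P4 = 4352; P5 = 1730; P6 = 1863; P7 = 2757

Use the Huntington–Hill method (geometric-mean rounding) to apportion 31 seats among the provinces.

P1=2, P2=6, P3=10, P4=5, P5=2, P6=2, P7=4

With divisor 795: modified quotas P1 2.332, P2 6.138, P3 10.156, P4 5.474, P5 2.176, P6 2.343, P7 3.468.
Geometric-mean thresholds: P1 √(2·3)=2.449, P2 √(6·7)=6.481, P3 √(10·11)=10.488, P4 √(5·6)=5.477, P5 √(2·3)=2.449, P6 √(2·3)=2.449, P7 √(3·4)=3.464.
Each quota rounded against its threshold gives P1 2, P2 6, P3 10, P4 5, P5 2, P6 2, P7 4 (total 31).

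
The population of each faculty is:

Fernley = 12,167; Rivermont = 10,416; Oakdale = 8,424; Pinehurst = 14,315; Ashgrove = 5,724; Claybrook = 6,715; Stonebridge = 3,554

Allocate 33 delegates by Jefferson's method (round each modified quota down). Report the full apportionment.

Fernley=7, Rivermont=6, Oakdale=4, Pinehurst=8, Ashgrove=3, Claybrook=3, Stonebridge=2

Standard divisor 61315/33 ≈ 1858.03; standard quotas: Fernley 6.548, Rivermont 5.606, Oakdale 4.534, Pinehurst 7.704, Ashgrove 3.081, Claybrook 3.614, Stonebridge 1.913.
Rounding down gives 6, 5, 4, 7, 3, 3, 1 = 29 seats, so the divisor must be adjusted.
With modified divisor 1700: modified quotas Fernley 7.157, Rivermont 6.127, Oakdale 4.955, Pinehurst 8.421, Ashgrove 3.367, Claybrook 3.950, Stonebridge 2.091.
Rounding down: Fernley 7, Rivermont 6, Oakdale 4, Pinehurst 8, Ashgrove 3, Claybrook 3, Stonebridge 2 (total 33).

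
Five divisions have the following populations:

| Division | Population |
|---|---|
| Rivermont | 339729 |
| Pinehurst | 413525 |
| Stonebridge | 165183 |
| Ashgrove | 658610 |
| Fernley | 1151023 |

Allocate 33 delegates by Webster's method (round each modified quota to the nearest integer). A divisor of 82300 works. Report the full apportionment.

With modified divisor 82300: modified quotas Rivermont 4.128, Pinehurst 5.025, Stonebridge 2.007, Ashgrove 8.003, Fernley 13.986.
Rounding to the nearest integer: Rivermont 4, Pinehurst 5, Stonebridge 2, Ashgrove 8, Fernley 14 (total 33).

Rivermont 4, Pinehurst 5, Stonebridge 2, Ashgrove 8, Fernley 14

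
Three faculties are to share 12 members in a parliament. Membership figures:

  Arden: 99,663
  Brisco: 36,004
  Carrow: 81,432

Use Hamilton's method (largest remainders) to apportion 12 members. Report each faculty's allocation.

Total 217099; standard divisor 217099/12 ≈ 18091.583.
Standard quotas: Arden 5.5088, Brisco 1.9901, Carrow 4.5011.
Lower quotas: Arden 5, Brisco 1, Carrow 4 (sum 10, leaving 2 seats).
Remainders in descending order: Brisco 0.9901, Arden 0.5088, Carrow 0.5011.
The surplus seats go to Brisco, Arden.

Arden 6; Brisco 2; Carrow 4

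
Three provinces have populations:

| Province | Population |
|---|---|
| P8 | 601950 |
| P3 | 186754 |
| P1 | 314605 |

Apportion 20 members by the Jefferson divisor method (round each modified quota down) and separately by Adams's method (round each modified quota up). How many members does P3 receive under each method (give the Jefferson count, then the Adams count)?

Jefferson: P8 11, P3 3, P1 6.
Adams: P8 10, P3 4, P1 6.
P3 gets 3 under Jefferson and 4 under Adams.

3 and 4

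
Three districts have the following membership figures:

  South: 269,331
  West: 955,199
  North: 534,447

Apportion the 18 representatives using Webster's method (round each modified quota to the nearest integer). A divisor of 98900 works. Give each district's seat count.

South=3; West=10; North=5

With modified divisor 98900: modified quotas South 2.723, West 9.658, North 5.404.
Rounding to the nearest integer: South 3, West 10, North 5 (total 18).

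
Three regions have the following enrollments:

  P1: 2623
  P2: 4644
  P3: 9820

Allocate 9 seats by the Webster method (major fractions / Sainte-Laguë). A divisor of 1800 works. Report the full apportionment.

P1=1; P2=3; P3=5

With modified divisor 1800: modified quotas P1 1.457, P2 2.580, P3 5.456.
Rounding to the nearest integer: P1 1, P2 3, P3 5 (total 9).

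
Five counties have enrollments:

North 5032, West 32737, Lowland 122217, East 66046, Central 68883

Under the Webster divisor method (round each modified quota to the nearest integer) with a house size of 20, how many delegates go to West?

Standard divisor 294915/20 ≈ 14745.75; standard quotas: North 0.341, West 2.220, Lowland 8.288, East 4.479, Central 4.671.
Rounding to the nearest integer gives 0, 2, 8, 4, 5 = 19 seats, so the divisor must be adjusted.
With modified divisor 14500: modified quotas North 0.347, West 2.258, Lowland 8.429, East 4.555, Central 4.751.
Rounding to the nearest integer: North 0, West 2, Lowland 8, East 5, Central 5 (total 20).
West receives 2.

2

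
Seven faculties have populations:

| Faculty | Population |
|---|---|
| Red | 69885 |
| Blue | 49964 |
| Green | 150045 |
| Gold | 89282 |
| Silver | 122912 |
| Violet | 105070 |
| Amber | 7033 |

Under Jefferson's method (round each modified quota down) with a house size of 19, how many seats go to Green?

5

Standard divisor 594191/19 ≈ 31273.211; standard quotas: Red 2.235, Blue 1.598, Green 4.798, Gold 2.855, Silver 3.930, Violet 3.360, Amber 0.225.
Rounding down gives 2, 1, 4, 2, 3, 3, 0 = 15 seats, so the divisor must be adjusted.
With modified divisor 25600: modified quotas Red 2.730, Blue 1.952, Green 5.861, Gold 3.488, Silver 4.801, Violet 4.104, Amber 0.275.
Rounding down: Red 2, Blue 1, Green 5, Gold 3, Silver 4, Violet 4, Amber 0 (total 19).
Green receives 5.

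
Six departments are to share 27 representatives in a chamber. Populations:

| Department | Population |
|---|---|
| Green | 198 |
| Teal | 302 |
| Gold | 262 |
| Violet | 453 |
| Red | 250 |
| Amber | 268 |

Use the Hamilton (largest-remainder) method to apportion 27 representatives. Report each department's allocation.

Green=3, Teal=5, Gold=4, Violet=7, Red=4, Amber=4

The standard divisor is 1733/27 ≈ 64.185.
Standard quotas: Green 3.085, Teal 4.705, Gold 4.082, Violet 7.058, Red 3.895, Amber 4.175.
Lower quotas: Green 3, Teal 4, Gold 4, Violet 7, Red 3, Amber 4 (sum 25, leaving 2 seats).
Remainders in descending order: Red 0.895, Teal 0.705, Amber 0.175, Green 0.085, Gold 0.082, Violet 0.058.
Largest remainders: Red, Teal receive the extra seats.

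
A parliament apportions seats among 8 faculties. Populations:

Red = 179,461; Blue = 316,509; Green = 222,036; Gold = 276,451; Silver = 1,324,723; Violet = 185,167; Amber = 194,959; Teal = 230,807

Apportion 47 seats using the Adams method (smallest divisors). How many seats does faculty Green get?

4

Standard divisor 2930113/47 ≈ 62342.83; standard quotas: Red 2.879, Blue 5.077, Green 3.562, Gold 4.434, Silver 21.249, Violet 2.970, Amber 3.127, Teal 3.702.
Rounding up gives 3, 6, 4, 5, 22, 3, 4, 4 = 51 seats, so the divisor must be adjusted.
With modified divisor 67700: modified quotas Red 2.651, Blue 4.675, Green 3.280, Gold 4.083, Silver 19.568, Violet 2.735, Amber 2.880, Teal 3.409.
Rounding up: Red 3, Blue 5, Green 4, Gold 5, Silver 20, Violet 3, Amber 3, Teal 4 (total 47).
Green receives 4.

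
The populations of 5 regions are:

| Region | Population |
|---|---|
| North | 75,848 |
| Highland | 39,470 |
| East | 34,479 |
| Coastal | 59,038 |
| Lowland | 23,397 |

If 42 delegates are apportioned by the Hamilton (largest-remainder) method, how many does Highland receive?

7

Total 232232; standard divisor 232232/42 ≈ 5529.333.
Standard quotas: North 13.7174, Highland 7.1383, East 6.2357, Coastal 10.6772, Lowland 4.2314.
Lower quotas: North 13, Highland 7, East 6, Coastal 10, Lowland 4 (sum 40, leaving 2 seats).
Remainders in descending order: North 0.7174, Coastal 0.6772, East 0.2357, Lowland 0.2314, Highland 0.1383.
The surplus seats go to North, Coastal.
Highland receives 7.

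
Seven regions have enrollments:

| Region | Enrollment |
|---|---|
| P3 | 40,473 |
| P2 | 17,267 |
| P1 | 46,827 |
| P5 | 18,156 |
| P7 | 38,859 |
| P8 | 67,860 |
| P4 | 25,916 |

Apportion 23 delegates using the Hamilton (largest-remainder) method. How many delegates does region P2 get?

2

Total 255358; standard divisor 255358/23 ≈ 11102.522.
Standard quotas: P3 3.6454, P2 1.5552, P1 4.2177, P5 1.6353, P7 3.5000, P8 6.1121, P4 2.3342.
Lower quotas: P3 3, P2 1, P1 4, P5 1, P7 3, P8 6, P4 2 (sum 20, leaving 3 seats).
Remainders in descending order: P3 0.6454, P5 0.6353, P2 0.5552, P7 0.5000, P4 0.3342, P1 0.2177, P8 0.1121.
The surplus seats go to P3, P5, P2.
P2 receives 2.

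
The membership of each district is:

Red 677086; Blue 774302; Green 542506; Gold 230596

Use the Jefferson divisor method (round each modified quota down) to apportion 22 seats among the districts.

Red 7, Blue 8, Green 5, Gold 2

Standard divisor 2224490/22 ≈ 101113.182; standard quotas: Red 6.696, Blue 7.658, Green 5.365, Gold 2.281.
Rounding down gives 6, 7, 5, 2 = 20 seats, so the divisor must be adjusted.
With modified divisor 93600: modified quotas Red 7.234, Blue 8.272, Green 5.796, Gold 2.464.
Rounding down: Red 7, Blue 8, Green 5, Gold 2 (total 22).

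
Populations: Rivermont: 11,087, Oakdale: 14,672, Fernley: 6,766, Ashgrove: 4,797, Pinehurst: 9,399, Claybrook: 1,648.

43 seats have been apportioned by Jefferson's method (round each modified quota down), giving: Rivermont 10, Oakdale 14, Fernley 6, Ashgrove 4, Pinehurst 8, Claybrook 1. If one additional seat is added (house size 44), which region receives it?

Priority for the next seat is population ÷ (current seats + 1).
Priorities: Rivermont 1007.909, Oakdale 978.133, Fernley 966.571, Ashgrove 959.400, Pinehurst 1044.333, Claybrook 824.000.
Highest priority: Pinehurst.

Pinehurst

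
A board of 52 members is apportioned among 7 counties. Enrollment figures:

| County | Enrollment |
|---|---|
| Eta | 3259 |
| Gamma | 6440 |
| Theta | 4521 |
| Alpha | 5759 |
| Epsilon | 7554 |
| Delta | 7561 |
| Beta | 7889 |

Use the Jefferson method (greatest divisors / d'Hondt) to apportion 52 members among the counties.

Eta: 4, Gamma: 8, Theta: 5, Alpha: 7, Epsilon: 9, Delta: 9, Beta: 10

Standard divisor 42983/52 ≈ 826.596; standard quotas: Eta 3.943, Gamma 7.791, Theta 5.469, Alpha 6.967, Epsilon 9.139, Delta 9.147, Beta 9.544.
Rounding down gives 3, 7, 5, 6, 9, 9, 9 = 48 seats, so the divisor must be adjusted.
With modified divisor 770: modified quotas Eta 4.232, Gamma 8.364, Theta 5.871, Alpha 7.479, Epsilon 9.810, Delta 9.819, Beta 10.245.
Rounding down: Eta 4, Gamma 8, Theta 5, Alpha 7, Epsilon 9, Delta 9, Beta 10 (total 52).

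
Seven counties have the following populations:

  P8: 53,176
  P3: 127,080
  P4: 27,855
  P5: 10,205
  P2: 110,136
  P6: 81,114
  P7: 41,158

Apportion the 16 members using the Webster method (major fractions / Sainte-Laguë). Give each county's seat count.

P8 2; P3 5; P4 1; P5 0; P2 4; P6 3; P7 1

Standard divisor 450724/16 ≈ 28170.25; standard quotas: P8 1.888, P3 4.511, P4 0.989, P5 0.362, P2 3.910, P6 2.879, P7 1.461.
Rounding to the nearest integer gives P8 2, P3 5, P4 1, P5 0, P2 4, P6 3, P7 1 — total 16, matching the house size, so no adjustment is needed.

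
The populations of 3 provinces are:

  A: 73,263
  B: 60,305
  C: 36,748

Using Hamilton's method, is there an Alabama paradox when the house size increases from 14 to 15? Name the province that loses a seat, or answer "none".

At 14 seats: A 6, B 5, C 3.
At 15 seats: A 7, B 5, C 3.
No province's allocation decreased.

none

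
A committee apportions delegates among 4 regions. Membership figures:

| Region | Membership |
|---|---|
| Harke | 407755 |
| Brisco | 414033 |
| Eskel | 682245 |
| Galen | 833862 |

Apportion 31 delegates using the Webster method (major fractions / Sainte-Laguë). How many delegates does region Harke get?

5

Standard divisor 2337895/31 ≈ 75415.968; standard quotas: Harke 5.407, Brisco 5.490, Eskel 9.046, Galen 11.057.
Rounding to the nearest integer gives 5, 5, 9, 11 = 30 seats, so the divisor must be adjusted.
With modified divisor 74700: modified quotas Harke 5.459, Brisco 5.543, Eskel 9.133, Galen 11.163.
Rounding to the nearest integer: Harke 5, Brisco 6, Eskel 9, Galen 11 (total 31).
Harke receives 5.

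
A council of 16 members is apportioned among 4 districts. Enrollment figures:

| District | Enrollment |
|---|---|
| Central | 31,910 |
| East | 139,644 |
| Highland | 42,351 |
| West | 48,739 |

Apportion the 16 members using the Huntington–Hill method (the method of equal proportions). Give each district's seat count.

Central 2, East 8, Highland 3, West 3

With divisor 16873: modified quotas Central 1.891, East 8.276, Highland 2.510, West 2.889.
Geometric-mean thresholds: Central √(1·2)=1.414, East √(8·9)=8.485, Highland √(2·3)=2.449, West √(2·3)=2.449.
Each quota rounded against its threshold gives Central 2, East 8, Highland 3, West 3 (total 16).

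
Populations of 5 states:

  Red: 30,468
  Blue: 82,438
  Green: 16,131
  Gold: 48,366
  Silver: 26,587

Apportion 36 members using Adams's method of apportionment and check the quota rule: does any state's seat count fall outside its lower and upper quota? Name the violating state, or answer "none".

Standard quotas: Red 5.377, Blue 14.549, Green 2.847, Gold 8.536, Silver 4.692.
Adams allocation: Red 6, Blue 14, Green 3, Gold 8, Silver 5.
Every allocation lies between the lower and upper quota.

none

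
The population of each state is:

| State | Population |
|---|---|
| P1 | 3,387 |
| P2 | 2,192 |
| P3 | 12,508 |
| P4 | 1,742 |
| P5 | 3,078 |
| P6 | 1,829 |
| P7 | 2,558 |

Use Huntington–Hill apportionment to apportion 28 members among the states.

P1 3; P2 2; P3 13; P4 2; P5 3; P6 2; P7 3

With divisor 990: modified quotas P1 3.421, P2 2.214, P3 12.634, P4 1.760, P5 3.109, P6 1.847, P7 2.584.
Geometric-mean thresholds: P1 √(3·4)=3.464, P2 √(2·3)=2.449, P3 √(12·13)=12.490, P4 √(1·2)=1.414, P5 √(3·4)=3.464, P6 √(1·2)=1.414, P7 √(2·3)=2.449.
Each quota rounded against its threshold gives P1 3, P2 2, P3 13, P4 2, P5 3, P6 2, P7 3 (total 28).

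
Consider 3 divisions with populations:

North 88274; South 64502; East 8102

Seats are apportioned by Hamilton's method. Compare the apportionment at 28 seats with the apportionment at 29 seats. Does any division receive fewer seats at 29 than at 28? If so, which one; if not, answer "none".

East

At 28 seats: North 15, South 11, East 2.
At 29 seats: North 16, South 12, East 1.
East drops from 2 to 1.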